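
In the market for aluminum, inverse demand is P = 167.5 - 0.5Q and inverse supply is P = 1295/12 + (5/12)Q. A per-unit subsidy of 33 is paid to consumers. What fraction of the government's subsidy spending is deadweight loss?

DWL / government spending = 18/101

Pre-subsidy: 167.5 - 0.5Q = 1295/12 + (5/12)Q gives Q* = 65 and P* = 135.
With the rebate, buyers effectively pay Pb = Ps − 33, where Ps is the price sellers receive.
On the curves, Pb = 167.5 - 0.5Q and Ps = 1295/12 + (5/12)Q; the wedge Ps − Pb = 33 gives 1295/12 + (5/12)Q − (167.5 - 0.5Q) = 33, so Q' = 101.
Then Pb = 167.5 − 0.5·101 = 117 and Ps = 1295/12 + (5/12)·101 = 150.
ΔCS = ½(65 + 101)(135 − 117) = 1494; ΔPS = ½(65 + 101)(150 − 135) = 1245.
Government spending = 33 × 101 = 3333.
DWL = ½ × 33 × (101 − 65) = 594; fraction = 594 / 3333 = 18/101.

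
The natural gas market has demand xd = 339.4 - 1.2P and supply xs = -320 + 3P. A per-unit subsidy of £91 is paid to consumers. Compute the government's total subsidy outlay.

Government cost = £20839

Pre-subsidy: 339.4 - 1.2P = -320 + 3P gives P* = 157, x* = 151.
With the rebate, buyers effectively pay Pb = Ps − 91, where Ps is the price sellers receive.
Demand in terms of Ps becomes xd = 339.4 − 1.2(Ps − 91) = 448.6 - 1.2Ps. Setting this equal to supply: 448.6 - 1.2Ps = -320 + 3Ps, so Ps = 183.
Buyers pay Pb = 183 − 91 = 92; x' = -320 + 3·183 = 229.
Government outlay = subsidy × quantity = 91 × 229 = 20839.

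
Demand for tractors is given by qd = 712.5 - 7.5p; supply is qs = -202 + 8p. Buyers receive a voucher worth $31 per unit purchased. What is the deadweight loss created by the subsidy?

Pre-subsidy: 712.5 - 7.5p = -202 + 8p gives p* = 59, q* = 270.
With the rebate, buyers effectively pay pb = ps − 31, where ps is the price sellers receive.
Demand in terms of ps becomes qd = 712.5 − 7.5(ps − 31) = 945 - 7.5ps. Setting this equal to supply: 945 - 7.5ps = -202 + 8ps, so ps = 74.
Buyers pay pb = 74 − 31 = 43; q' = -202 + 8·74 = 390.
The subsidy expands output by 390 − 270 = 120 past the efficient level; on those units the gap between marginal cost and willingness to pay runs from 0 up to 31.
DWL = ½ × 31 × 120 = 1860.

Deadweight loss = $1860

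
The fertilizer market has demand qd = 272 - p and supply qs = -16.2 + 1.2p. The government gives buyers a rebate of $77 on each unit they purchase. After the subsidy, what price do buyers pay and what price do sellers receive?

Pre-subsidy: 272 - p = -16.2 + 1.2p gives p* = 131, q* = 141.
With the rebate, buyers effectively pay pb = ps − 77, where ps is the price sellers receive.
Demand in terms of ps becomes qd = 272 − 1(ps − 77) = 349 - ps. Setting this equal to supply: 349 - ps = -16.2 + 1.2ps, so ps = 166.
Buyers pay pb = 166 − 77 = 89; q' = -16.2 + 1.2·166 = 183.

Buyers pay $89; sellers receive $166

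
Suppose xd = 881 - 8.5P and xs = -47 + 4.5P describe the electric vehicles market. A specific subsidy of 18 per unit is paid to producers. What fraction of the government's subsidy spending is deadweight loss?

Pre-subsidy: 881 - 8.5P = -47 + 4.5P gives P* = 928/13, x* = 3565/13.
With the subsidy, sellers receive Ps = Pb + 18 for each unit, where Pb is the price buyers pay.
Supply in terms of Pb becomes xs = -47 + 4.5(Pb + 18) = 34 + 4.5Pb. Setting this equal to demand: 881 - 8.5Pb = 34 + 4.5Pb, so Pb = 847/13.
Sellers receive Ps = 847/13 + 18 = 1081/13; x' = 881 − 8.5·(847/13) = 8507/26.
ΔCS = ½(3565/13 + 8507/26)(928/13 − 847/13) = 1266597/676; ΔPS = ½(3565/13 + 8507/26)(1081/13 − 928/13) = 2392461/676.
Government spending = 18 × 8507/26 = 76563/13.
DWL = ½ × 18 × (8507/26 − 3565/13) = 12393/26; fraction = (12393/26) / (76563/13) = 1377/17014.

DWL / government spending = 1377/17014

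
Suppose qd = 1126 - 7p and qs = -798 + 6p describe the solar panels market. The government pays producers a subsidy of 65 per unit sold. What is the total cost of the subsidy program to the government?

Government cost = 19500

Pre-subsidy: 1126 - 7p = -798 + 6p gives p* = 148, q* = 90.
With the subsidy, sellers receive ps = pb + 65 for each unit, where pb is the price buyers pay.
Supply in terms of pb becomes qs = -798 + 6(pb + 65) = -408 + 6pb. Setting this equal to demand: 1126 - 7pb = -408 + 6pb, so pb = 118.
Sellers receive ps = 118 + 65 = 183; q' = 1126 − 7·118 = 300.
Government outlay = subsidy × quantity = 65 × 300 = 19500.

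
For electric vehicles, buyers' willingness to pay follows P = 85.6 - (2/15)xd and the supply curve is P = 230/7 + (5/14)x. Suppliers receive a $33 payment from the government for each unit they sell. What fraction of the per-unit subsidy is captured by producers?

Producer share = 75/103

Pre-subsidy: 85.6 - (2/15)x = 230/7 + (5/14)x gives x* = 11076/103 and P* = 7340/103.
With the subsidy, sellers receive Ps = Pb + 33 for each unit, where Pb is the price buyers pay.
On the curves, Pb = 85.6 - (2/15)x and Ps = 230/7 + (5/14)x; the wedge Ps − Pb = 33 gives 230/7 + (5/14)x − (85.6 - (2/15)x) = 33, so x' = 18006/103.
Then Pb = 85.6 − (2/15)·(18006/103) = 6416/103 and Ps = 230/7 + (5/14)·(18006/103) = 9815/103.
Buyers' price falls by P* − Pb = 7340/103 − 6416/103 = 924/103; sellers' price rises by Ps − P* = 9815/103 − 7340/103 = 2475/103.
So producers capture (2475/103)/33 = 75/103 of each unit of subsidy.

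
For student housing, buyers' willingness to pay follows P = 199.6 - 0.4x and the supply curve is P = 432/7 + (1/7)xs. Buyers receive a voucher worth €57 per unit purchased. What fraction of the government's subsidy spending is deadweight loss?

Pre-subsidy: 199.6 - 0.4x = 432/7 + (1/7)x gives x* = 254 and P* = 98.
With the rebate, buyers effectively pay Pb = Ps − 57, where Ps is the price sellers receive.
On the curves, Pb = 199.6 - 0.4x and Ps = 432/7 + (1/7)x; the wedge Ps − Pb = 57 gives 432/7 + (1/7)x − (199.6 - 0.4x) = 57, so x' = 359.
Then Pb = 199.6 − 0.4·359 = 56 and Ps = 432/7 + (1/7)·359 = 113.
ΔCS = ½(254 + 359)(98 − 56) = 12873; ΔPS = ½(254 + 359)(113 − 98) = 4597.5.
Government spending = 57 × 359 = 20463.
DWL = ½ × 57 × (359 − 254) = 2992.5; fraction = 2992.5 / 20463 = 105/718.

DWL / government spending = 105/718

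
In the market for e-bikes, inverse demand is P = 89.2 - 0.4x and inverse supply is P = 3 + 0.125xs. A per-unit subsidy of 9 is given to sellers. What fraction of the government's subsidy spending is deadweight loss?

Pre-subsidy: 89.2 - 0.4x = 3 + 0.125x gives x* = 3448/21 and P* = 494/21.
With the subsidy, sellers receive Ps = Pb + 9 for each unit, where Pb is the price buyers pay.
On the curves, Pb = 89.2 - 0.4x and Ps = 3 + 0.125x; the wedge Ps − Pb = 9 gives 3 + 0.125x − (89.2 - 0.4x) = 9, so x' = 544/3.
Then Pb = 89.2 − 0.4·(544/3) = 50/3 and Ps = 3 + 0.125·(544/3) = 77/3.
ΔCS = ½(3448/21 + 544/3)(494/21 − 50/3) = 58048/49; ΔPS = ½(3448/21 + 544/3)(77/3 − 494/21) = 18140/49.
Government spending = 9 × 544/3 = 1632.
DWL = ½ × 9 × (544/3 − 3448/21) = 540/7; fraction = (540/7) / 1632 = 45/952.

DWL / government spending = 45/952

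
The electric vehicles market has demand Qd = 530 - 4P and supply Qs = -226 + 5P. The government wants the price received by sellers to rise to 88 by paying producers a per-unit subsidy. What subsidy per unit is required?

At a seller price of 88, quantity supplied is -226 + 5·88 = 214.
Buyers absorb 214 only when they pay Pb with 530 − 4·Pb = 214, i.e. Pb = 79.
s = Ps − Pb = 88 − 79 = 9.

Required subsidy s = 9 per unit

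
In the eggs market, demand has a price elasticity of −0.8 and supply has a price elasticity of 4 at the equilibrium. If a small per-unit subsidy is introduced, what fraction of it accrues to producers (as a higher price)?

For a small subsidy around the equilibrium, the benefit split depends on the relative slopes, which at a point are proportional to the elasticities.
Buyer share = εs/(εs + |εd|) = 4/(4 + 0.8) = 5/6; seller share = |εd|/(εs + |εd|) = 1/6.
So producers capture 1/6 of the subsidy.

Producer share = 1/6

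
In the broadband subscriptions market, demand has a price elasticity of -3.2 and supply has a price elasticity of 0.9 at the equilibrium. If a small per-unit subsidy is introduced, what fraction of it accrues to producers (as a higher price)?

Producer share = 32/41

For a small subsidy around the equilibrium, the benefit split depends on the relative slopes, which at a point are proportional to the elasticities.
Buyer share = εs/(εs + |εd|) = 0.9/(0.9 + 3.2) = 9/41; seller share = |εd|/(εs + |εd|) = 32/41.
So producers capture 32/41 of the subsidy.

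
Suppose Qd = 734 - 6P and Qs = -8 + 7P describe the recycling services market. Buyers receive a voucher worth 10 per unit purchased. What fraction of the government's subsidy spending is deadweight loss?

Pre-subsidy: 734 - 6P = -8 + 7P gives P* = 742/13, Q* = 5090/13.
With the rebate, buyers effectively pay Pb = Ps − 10, where Ps is the price sellers receive.
Demand in terms of Ps becomes Qd = 734 − 6(Ps − 10) = 794 - 6Ps. Setting this equal to supply: 794 - 6Ps = -8 + 7Ps, so Ps = 802/13.
Buyers pay Pb = 802/13 − 10 = 672/13; Q' = -8 + 7·(802/13) = 5510/13.
ΔCS = ½(5090/13 + 5510/13)(742/13 − 672/13) = 371000/169; ΔPS = ½(5090/13 + 5510/13)(802/13 − 742/13) = 318000/169.
Government spending = 10 × 5510/13 = 55100/13.
DWL = ½ × 10 × (5510/13 − 5090/13) = 2100/13; fraction = (2100/13) / (55100/13) = 21/551.

DWL / government spending = 21/551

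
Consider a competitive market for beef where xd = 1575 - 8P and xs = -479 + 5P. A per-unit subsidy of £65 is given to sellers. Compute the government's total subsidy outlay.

Pre-subsidy: 1575 - 8P = -479 + 5P gives P* = 158, x* = 311.
With the subsidy, sellers receive Ps = Pb + 65 for each unit, where Pb is the price buyers pay.
Supply in terms of Pb becomes xs = -479 + 5(Pb + 65) = -154 + 5Pb. Setting this equal to demand: 1575 - 8Pb = -154 + 5Pb, so Pb = 133.
Sellers receive Ps = 133 + 65 = 198; x' = 1575 − 8·133 = 511.
Government outlay = subsidy × quantity = 65 × 511 = 33215.

Government cost = £33215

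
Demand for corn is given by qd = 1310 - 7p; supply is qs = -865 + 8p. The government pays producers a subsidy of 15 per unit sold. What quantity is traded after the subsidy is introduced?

Pre-subsidy: 1310 - 7p = -865 + 8p gives p* = 145, q* = 295.
With the subsidy, sellers receive ps = pb + 15 for each unit, where pb is the price buyers pay.
Supply in terms of pb becomes qs = -865 + 8(pb + 15) = -745 + 8pb. Setting this equal to demand: 1310 - 7pb = -745 + 8pb, so pb = 137.
Sellers receive ps = 137 + 15 = 152; q' = 1310 − 7·137 = 351.

q' = 351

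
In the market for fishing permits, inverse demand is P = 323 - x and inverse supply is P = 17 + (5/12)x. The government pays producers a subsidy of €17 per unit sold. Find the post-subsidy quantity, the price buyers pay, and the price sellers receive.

x' = 228; buyers pay €95; sellers receive €112

Pre-subsidy: 323 - x = 17 + (5/12)x gives x* = 216 and P* = 107.
With the subsidy, sellers receive Ps = Pb + 17 for each unit, where Pb is the price buyers pay.
On the curves, Pb = 323 - x and Ps = 17 + (5/12)x; the wedge Ps − Pb = 17 gives 17 + (5/12)x − (323 - x) = 17, so x' = 228.
Then Pb = 323 − 1·228 = 95 and Ps = 17 + (5/12)·228 = 112.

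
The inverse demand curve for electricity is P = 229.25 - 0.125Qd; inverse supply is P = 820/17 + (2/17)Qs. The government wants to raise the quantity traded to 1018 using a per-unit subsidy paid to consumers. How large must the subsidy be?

At Q = 1018, from the demand curve buyers pay Pb = 229.25 − 0.125·1018 = 102; from the supply curve sellers need Ps = 820/17 + (2/17)·1018 = 168.
The subsidy must fill the gap: s = Ps − Pb = 168 − 102 = 66.

Required subsidy s = 66 per unit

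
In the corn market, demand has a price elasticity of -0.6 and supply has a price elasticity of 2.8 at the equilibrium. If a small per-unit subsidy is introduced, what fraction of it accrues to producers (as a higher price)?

Producer share = 3/17

For a small subsidy around the equilibrium, the benefit split depends on the relative slopes, which at a point are proportional to the elasticities.
Buyer share = εs/(εs + |εd|) = 2.8/(2.8 + 0.6) = 14/17; seller share = |εd|/(εs + |εd|) = 3/17.
So producers capture 3/17 of the subsidy.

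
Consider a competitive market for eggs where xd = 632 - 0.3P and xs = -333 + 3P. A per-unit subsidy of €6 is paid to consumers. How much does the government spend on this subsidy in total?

Pre-subsidy: 632 - 0.3P = -333 + 3P gives P* = 9650/33, x* = 5987/11.
With the rebate, buyers effectively pay Pb = Ps − 6, where Ps is the price sellers receive.
Demand in terms of Ps becomes xd = 632 − 0.3(Ps − 6) = 633.8 - 0.3Ps. Setting this equal to supply: 633.8 - 0.3Ps = -333 + 3Ps, so Ps = 9668/33.
Buyers pay Pb = 9668/33 − 6 = 9470/33; x' = -333 + 3·(9668/33) = 6005/11.
Government outlay = subsidy × quantity = 6 × 6005/11 = 36030/11.

Government cost = 36030/11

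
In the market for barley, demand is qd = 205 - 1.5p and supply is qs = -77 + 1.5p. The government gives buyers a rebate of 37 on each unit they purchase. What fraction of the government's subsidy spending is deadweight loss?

Pre-subsidy: 205 - 1.5p = -77 + 1.5p gives p* = 94, q* = 64.
With the rebate, buyers effectively pay pb = ps − 37, where ps is the price sellers receive.
Demand in terms of ps becomes qd = 205 − 1.5(ps − 37) = 260.5 - 1.5ps. Setting this equal to supply: 260.5 - 1.5ps = -77 + 1.5ps, so ps = 112.5.
Buyers pay pb = 112.5 − 37 = 75.5; q' = -77 + 1.5·112.5 = 91.75.
ΔCS = ½(64 + 91.75)(94 − 75.5) = 1440.6875; ΔPS = ½(64 + 91.75)(112.5 − 94) = 1440.6875.
Government spending = 37 × 91.75 = 3394.75.
DWL = ½ × 37 × (91.75 − 64) = 513.375; fraction = 513.375 / 3394.75 = 111/734.

DWL / government spending = 111/734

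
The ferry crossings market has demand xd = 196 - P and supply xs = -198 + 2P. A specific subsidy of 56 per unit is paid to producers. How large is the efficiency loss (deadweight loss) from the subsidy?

Deadweight loss = 3136/3

Pre-subsidy: 196 - P = -198 + 2P gives P* = 394/3, x* = 194/3.
With the subsidy, sellers receive Ps = Pb + 56 for each unit, where Pb is the price buyers pay.
Supply in terms of Pb becomes xs = -198 + 2(Pb + 56) = -86 + 2Pb. Setting this equal to demand: 196 - Pb = -86 + 2Pb, so Pb = 94.
Sellers receive Ps = 94 + 56 = 150; x' = 196 − 1·94 = 102.
The subsidy expands output by 102 − 194/3 = 112/3 past the efficient level; on those units the gap between marginal cost and willingness to pay runs from 0 up to 56.
DWL = ½ × 56 × 112/3 = 3136/3.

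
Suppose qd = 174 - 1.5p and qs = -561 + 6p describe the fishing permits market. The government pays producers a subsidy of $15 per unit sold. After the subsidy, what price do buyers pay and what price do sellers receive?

Buyers pay $86; sellers receive $101

Pre-subsidy: 174 - 1.5p = -561 + 6p gives p* = 98, q* = 27.
With the subsidy, sellers receive ps = pb + 15 for each unit, where pb is the price buyers pay.
Supply in terms of pb becomes qs = -561 + 6(pb + 15) = -471 + 6pb. Setting this equal to demand: 174 - 1.5pb = -471 + 6pb, so pb = 86.
Sellers receive ps = 86 + 15 = 101; q' = 174 − 1.5·86 = 45.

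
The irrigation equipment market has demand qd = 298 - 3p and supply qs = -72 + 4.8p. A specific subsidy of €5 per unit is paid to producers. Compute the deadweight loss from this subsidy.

Deadweight loss = 300/13

Pre-subsidy: 298 - 3p = -72 + 4.8p gives p* = 1850/39, q* = 2024/13.
With the subsidy, sellers receive ps = pb + 5 for each unit, where pb is the price buyers pay.
Supply in terms of pb becomes qs = -72 + 4.8(pb + 5) = -48 + 4.8pb. Setting this equal to demand: 298 - 3pb = -48 + 4.8pb, so pb = 1730/39.
Sellers receive ps = 1730/39 + 5 = 1925/39; q' = 298 − 3·(1730/39) = 2144/13.
The subsidy expands output by 2144/13 − 2024/13 = 120/13 past the efficient level; on those units the gap between marginal cost and willingness to pay runs from 0 up to 5.
DWL = ½ × 5 × 120/13 = 300/13.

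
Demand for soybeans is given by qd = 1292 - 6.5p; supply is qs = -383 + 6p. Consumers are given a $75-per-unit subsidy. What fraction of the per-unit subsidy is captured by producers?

Pre-subsidy: 1292 - 6.5p = -383 + 6p gives p* = 134, q* = 421.
With the rebate, buyers effectively pay pb = ps − 75, where ps is the price sellers receive.
Demand in terms of ps becomes qd = 1292 − 6.5(ps − 75) = 1779.5 - 6.5ps. Setting this equal to supply: 1779.5 - 6.5ps = -383 + 6ps, so ps = 173.
Buyers pay pb = 173 − 75 = 98; q' = -383 + 6·173 = 655.
Buyers' price falls by p* − pb = 134 − 98 = 36; sellers' price rises by ps − p* = 173 − 134 = 39.
So producers capture 39/75 = 0.52 of each unit of subsidy.

Producer share = 0.52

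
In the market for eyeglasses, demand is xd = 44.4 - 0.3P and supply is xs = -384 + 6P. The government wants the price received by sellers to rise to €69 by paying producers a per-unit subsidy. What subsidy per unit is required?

At a seller price of 69, quantity supplied is -384 + 6·69 = 30.
Buyers absorb 30 only when they pay Pb with 44.4 − 0.3·Pb = 30, i.e. Pb = 48.
s = Ps − Pb = 69 − 48 = 21.

Required subsidy s = €21 per unit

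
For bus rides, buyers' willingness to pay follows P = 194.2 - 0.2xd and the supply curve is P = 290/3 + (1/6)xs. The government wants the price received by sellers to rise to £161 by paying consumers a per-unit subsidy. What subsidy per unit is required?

At a seller price of 161, quantity supplied is -580 + 6·161 = 386.
Buyers absorb 386 only when they pay Pb = 194.2 − 0.2·386 = 117.
s = Ps − Pb = 161 − 117 = 44.

Required subsidy s = £44 per unit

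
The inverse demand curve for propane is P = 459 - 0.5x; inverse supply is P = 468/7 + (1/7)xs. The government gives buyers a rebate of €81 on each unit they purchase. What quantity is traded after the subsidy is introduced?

x' = 736

Pre-subsidy: 459 - 0.5x = 468/7 + (1/7)x gives x* = 610 and P* = 154.
With the rebate, buyers effectively pay Pb = Ps − 81, where Ps is the price sellers receive.
On the curves, Pb = 459 - 0.5x and Ps = 468/7 + (1/7)x; the wedge Ps − Pb = 81 gives 468/7 + (1/7)x − (459 - 0.5x) = 81, so x' = 736.
Then Pb = 459 − 0.5·736 = 91 and Ps = 468/7 + (1/7)·736 = 172.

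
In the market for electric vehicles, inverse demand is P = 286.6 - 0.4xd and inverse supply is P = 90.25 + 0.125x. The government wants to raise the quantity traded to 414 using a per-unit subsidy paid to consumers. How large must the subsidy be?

Required subsidy s = 21 per unit

At x = 414, from the demand curve buyers pay Pb = 286.6 − 0.4·414 = 121; from the supply curve sellers need Ps = 90.25 + 0.125·414 = 142.
The subsidy must fill the gap: s = Ps − Pb = 142 − 121 = 21.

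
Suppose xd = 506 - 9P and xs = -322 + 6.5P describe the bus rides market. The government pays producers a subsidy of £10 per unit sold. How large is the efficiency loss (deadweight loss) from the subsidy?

Deadweight loss = 5850/31

Pre-subsidy: 506 - 9P = -322 + 6.5P gives P* = 1656/31, x* = 782/31.
With the subsidy, sellers receive Ps = Pb + 10 for each unit, where Pb is the price buyers pay.
Supply in terms of Pb becomes xs = -322 + 6.5(Pb + 10) = -257 + 6.5Pb. Setting this equal to demand: 506 - 9Pb = -257 + 6.5Pb, so Pb = 1526/31.
Sellers receive Ps = 1526/31 + 10 = 1836/31; x' = 506 − 9·(1526/31) = 1952/31.
The subsidy expands output by 1952/31 − 782/31 = 1170/31 past the efficient level; on those units the gap between marginal cost and willingness to pay runs from 0 up to 10.
DWL = ½ × 10 × 1170/31 = 5850/31.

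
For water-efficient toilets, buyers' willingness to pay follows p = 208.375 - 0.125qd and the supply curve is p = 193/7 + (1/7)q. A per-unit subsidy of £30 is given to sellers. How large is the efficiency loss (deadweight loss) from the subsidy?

Deadweight loss = £1680

Pre-subsidy: 208.375 - 0.125q = 193/7 + (1/7)q gives q* = 675 and p* = 124.
With the subsidy, sellers receive ps = pb + 30 for each unit, where pb is the price buyers pay.
On the curves, pb = 208.375 - 0.125q and ps = 193/7 + (1/7)q; the wedge ps − pb = 30 gives 193/7 + (1/7)q − (208.375 - 0.125q) = 30, so q' = 787.
Then pb = 208.375 − 0.125·787 = 110 and ps = 193/7 + (1/7)·787 = 140.
The subsidy expands output by 787 − 675 = 112 past the efficient level; on those units the gap between marginal cost and willingness to pay runs from 0 up to 30.
DWL = ½ × 30 × 112 = 1680.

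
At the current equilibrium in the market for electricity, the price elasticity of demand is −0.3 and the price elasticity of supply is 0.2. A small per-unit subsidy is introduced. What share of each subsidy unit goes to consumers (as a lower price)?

For a small subsidy around the equilibrium, the benefit split depends on the relative slopes, which at a point are proportional to the elasticities.
Buyer share = εs/(εs + |εd|) = 0.2/(0.2 + 0.3) = 0.4; seller share = |εd|/(εs + |εd|) = 0.6.

Consumer share = 0.4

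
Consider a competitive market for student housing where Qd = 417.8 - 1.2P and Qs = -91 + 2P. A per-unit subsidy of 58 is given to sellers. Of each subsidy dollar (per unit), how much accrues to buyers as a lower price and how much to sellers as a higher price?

Pre-subsidy: 417.8 - 1.2P = -91 + 2P gives P* = 159, Q* = 227.
With the subsidy, sellers receive Ps = Pb + 58 for each unit, where Pb is the price buyers pay.
Supply in terms of Pb becomes Qs = -91 + 2(Pb + 58) = 25 + 2Pb. Setting this equal to demand: 417.8 - 1.2Pb = 25 + 2Pb, so Pb = 122.75.
Sellers receive Ps = 122.75 + 58 = 180.75; Q' = 417.8 − 1.2·122.75 = 270.5.
Buyers' price falls by P* − Pb = 159 − 122.75 = 36.25; sellers' price rises by Ps − P* = 180.75 − 159 = 21.75.

Buyers gain 36.25 per unit; sellers gain 21.75 per unit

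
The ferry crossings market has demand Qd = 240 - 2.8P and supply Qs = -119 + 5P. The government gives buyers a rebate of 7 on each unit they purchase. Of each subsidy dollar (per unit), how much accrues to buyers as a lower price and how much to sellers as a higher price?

Pre-subsidy: 240 - 2.8P = -119 + 5P gives P* = 1795/39, Q* = 4334/39.
With the rebate, buyers effectively pay Pb = Ps − 7, where Ps is the price sellers receive.
Demand in terms of Ps becomes Qd = 240 − 2.8(Ps − 7) = 259.6 - 2.8Ps. Setting this equal to supply: 259.6 - 2.8Ps = -119 + 5Ps, so Ps = 631/13.
Buyers pay Pb = 631/13 − 7 = 540/13; Q' = -119 + 5·(631/13) = 1608/13.
Buyers' price falls by P* − Pb = 1795/39 − 540/13 = 175/39; sellers' price rises by Ps − P* = 631/13 − 1795/39 = 98/39.

Buyers gain 175/39 per unit; sellers gain 98/39 per unit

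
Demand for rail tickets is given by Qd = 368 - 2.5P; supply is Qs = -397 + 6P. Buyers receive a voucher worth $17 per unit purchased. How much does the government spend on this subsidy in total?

Government cost = $2941

Pre-subsidy: 368 - 2.5P = -397 + 6P gives P* = 90, Q* = 143.
With the rebate, buyers effectively pay Pb = Ps − 17, where Ps is the price sellers receive.
Demand in terms of Ps becomes Qd = 368 − 2.5(Ps − 17) = 410.5 - 2.5Ps. Setting this equal to supply: 410.5 - 2.5Ps = -397 + 6Ps, so Ps = 95.
Buyers pay Pb = 95 − 17 = 78; Q' = -397 + 6·95 = 173.
Government outlay = subsidy × quantity = 17 × 173 = 2941.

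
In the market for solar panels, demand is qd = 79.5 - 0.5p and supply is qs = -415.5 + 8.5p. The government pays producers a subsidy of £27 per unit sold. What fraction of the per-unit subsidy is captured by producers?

Pre-subsidy: 79.5 - 0.5p = -415.5 + 8.5p gives p* = 55, q* = 52.
With the subsidy, sellers receive ps = pb + 27 for each unit, where pb is the price buyers pay.
Supply in terms of pb becomes qs = -415.5 + 8.5(pb + 27) = -186 + 8.5pb. Setting this equal to demand: 79.5 - 0.5pb = -186 + 8.5pb, so pb = 29.5.
Sellers receive ps = 29.5 + 27 = 56.5; q' = 79.5 − 0.5·29.5 = 64.75.
Buyers' price falls by p* − pb = 55 − 29.5 = 25.5; sellers' price rises by ps − p* = 56.5 − 55 = 1.5.
So producers capture 1.5/27 = 1/18 of each unit of subsidy.

Producer share = 1/18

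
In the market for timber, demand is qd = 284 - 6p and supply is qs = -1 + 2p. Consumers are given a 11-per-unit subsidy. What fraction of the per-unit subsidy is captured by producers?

Producer share = 0.75

Pre-subsidy: 284 - 6p = -1 + 2p gives p* = 35.625, q* = 70.25.
With the rebate, buyers effectively pay pb = ps − 11, where ps is the price sellers receive.
Demand in terms of ps becomes qd = 284 − 6(ps − 11) = 350 - 6ps. Setting this equal to supply: 350 - 6ps = -1 + 2ps, so ps = 43.875.
Buyers pay pb = 43.875 − 11 = 32.875; q' = -1 + 2·43.875 = 86.75.
Buyers' price falls by p* − pb = 35.625 − 32.875 = 2.75; sellers' price rises by ps − p* = 43.875 − 35.625 = 8.25.
So producers capture 8.25/11 = 0.75 of each unit of subsidy.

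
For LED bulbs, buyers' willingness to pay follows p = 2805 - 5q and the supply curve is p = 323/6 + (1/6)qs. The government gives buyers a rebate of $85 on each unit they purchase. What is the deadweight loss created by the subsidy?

Deadweight loss = 21675/31

Pre-subsidy: 2805 - 5q = 323/6 + (1/6)q gives q* = 16507/31 and p* = 4420/31.
With the rebate, buyers effectively pay pb = ps − 85, where ps is the price sellers receive.
On the curves, pb = 2805 - 5q and ps = 323/6 + (1/6)q; the wedge ps − pb = 85 gives 323/6 + (1/6)q − (2805 - 5q) = 85, so q' = 17017/31.
Then pb = 2805 − 5·(17017/31) = 1870/31 and ps = 323/6 + (1/6)·(17017/31) = 4505/31.
The subsidy expands output by 17017/31 − 16507/31 = 510/31 past the efficient level; on those units the gap between marginal cost and willingness to pay runs from 0 up to 85.
DWL = ½ × 85 × 510/31 = 21675/31.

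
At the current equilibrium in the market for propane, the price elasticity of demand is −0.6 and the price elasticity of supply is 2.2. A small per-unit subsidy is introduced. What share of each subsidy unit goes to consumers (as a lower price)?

Consumer share = 11/14

For a small subsidy around the equilibrium, the benefit split depends on the relative slopes, which at a point are proportional to the elasticities.
Buyer share = εs/(εs + |εd|) = 2.2/(2.2 + 0.6) = 11/14; seller share = |εd|/(εs + |εd|) = 3/14.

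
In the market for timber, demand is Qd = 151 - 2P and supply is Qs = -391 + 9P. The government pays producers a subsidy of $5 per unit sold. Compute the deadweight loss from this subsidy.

Deadweight loss = 225/11

Pre-subsidy: 151 - 2P = -391 + 9P gives P* = 542/11, Q* = 577/11.
With the subsidy, sellers receive Ps = Pb + 5 for each unit, where Pb is the price buyers pay.
Supply in terms of Pb becomes Qs = -391 + 9(Pb + 5) = -346 + 9Pb. Setting this equal to demand: 151 - 2Pb = -346 + 9Pb, so Pb = 497/11.
Sellers receive Ps = 497/11 + 5 = 552/11; Q' = 151 − 2·(497/11) = 667/11.
The subsidy expands output by 667/11 − 577/11 = 90/11 past the efficient level; on those units the gap between marginal cost and willingness to pay runs from 0 up to 5.
DWL = ½ × 5 × 90/11 = 225/11.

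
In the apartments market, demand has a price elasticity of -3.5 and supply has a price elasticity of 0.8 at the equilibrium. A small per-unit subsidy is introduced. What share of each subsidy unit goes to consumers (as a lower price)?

For a small subsidy around the equilibrium, the benefit split depends on the relative slopes, which at a point are proportional to the elasticities.
Buyer share = εs/(εs + |εd|) = 0.8/(0.8 + 3.5) = 8/43; seller share = |εd|/(εs + |εd|) = 35/43.

Consumer share = 8/43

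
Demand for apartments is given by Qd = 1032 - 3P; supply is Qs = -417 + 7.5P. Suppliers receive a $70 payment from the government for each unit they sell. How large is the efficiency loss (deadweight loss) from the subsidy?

Deadweight loss = $5250

Pre-subsidy: 1032 - 3P = -417 + 7.5P gives P* = 138, Q* = 618.
With the subsidy, sellers receive Ps = Pb + 70 for each unit, where Pb is the price buyers pay.
Supply in terms of Pb becomes Qs = -417 + 7.5(Pb + 70) = 108 + 7.5Pb. Setting this equal to demand: 1032 - 3Pb = 108 + 7.5Pb, so Pb = 88.
Sellers receive Ps = 88 + 70 = 158; Q' = 1032 − 3·88 = 768.
The subsidy expands output by 768 − 618 = 150 past the efficient level; on those units the gap between marginal cost and willingness to pay runs from 0 up to 70.
DWL = ½ × 70 × 150 = 5250.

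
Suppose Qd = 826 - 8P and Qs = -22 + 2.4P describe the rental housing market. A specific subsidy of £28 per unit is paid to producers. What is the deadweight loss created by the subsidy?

Pre-subsidy: 826 - 8P = -22 + 2.4P gives P* = 1060/13, Q* = 2258/13.
With the subsidy, sellers receive Ps = Pb + 28 for each unit, where Pb is the price buyers pay.
Supply in terms of Pb becomes Qs = -22 + 2.4(Pb + 28) = 45.2 + 2.4Pb. Setting this equal to demand: 826 - 8Pb = 45.2 + 2.4Pb, so Pb = 976/13.
Sellers receive Ps = 976/13 + 28 = 1340/13; Q' = 826 − 8·(976/13) = 2930/13.
The subsidy expands output by 2930/13 − 2258/13 = 672/13 past the efficient level; on those units the gap between marginal cost and willingness to pay runs from 0 up to 28.
DWL = ½ × 28 × 672/13 = 9408/13.

Deadweight loss = 9408/13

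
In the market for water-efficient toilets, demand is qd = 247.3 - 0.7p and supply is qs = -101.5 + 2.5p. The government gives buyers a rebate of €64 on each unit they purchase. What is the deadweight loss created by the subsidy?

Pre-subsidy: 247.3 - 0.7p = -101.5 + 2.5p gives p* = 109, q* = 171.
With the rebate, buyers effectively pay pb = ps − 64, where ps is the price sellers receive.
Demand in terms of ps becomes qd = 247.3 − 0.7(ps − 64) = 292.1 - 0.7ps. Setting this equal to supply: 292.1 - 0.7ps = -101.5 + 2.5ps, so ps = 123.
Buyers pay pb = 123 − 64 = 59; q' = -101.5 + 2.5·123 = 206.
The subsidy expands output by 206 − 171 = 35 past the efficient level; on those units the gap between marginal cost and willingness to pay runs from 0 up to 64.
DWL = ½ × 64 × 35 = 1120.

Deadweight loss = €1120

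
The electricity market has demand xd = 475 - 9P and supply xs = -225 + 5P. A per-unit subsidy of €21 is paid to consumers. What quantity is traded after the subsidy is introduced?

Pre-subsidy: 475 - 9P = -225 + 5P gives P* = 50, x* = 25.
With the rebate, buyers effectively pay Pb = Ps − 21, where Ps is the price sellers receive.
Demand in terms of Ps becomes xd = 475 − 9(Ps − 21) = 664 - 9Ps. Setting this equal to supply: 664 - 9Ps = -225 + 5Ps, so Ps = 63.5.
Buyers pay Pb = 63.5 − 21 = 42.5; x' = -225 + 5·63.5 = 92.5.

x' = 92.5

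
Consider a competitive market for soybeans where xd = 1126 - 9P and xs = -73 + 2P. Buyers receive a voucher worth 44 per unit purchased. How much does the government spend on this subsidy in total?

Government cost = 9548

Pre-subsidy: 1126 - 9P = -73 + 2P gives P* = 109, x* = 145.
With the rebate, buyers effectively pay Pb = Ps − 44, where Ps is the price sellers receive.
Demand in terms of Ps becomes xd = 1126 − 9(Ps − 44) = 1522 - 9Ps. Setting this equal to supply: 1522 - 9Ps = -73 + 2Ps, so Ps = 145.
Buyers pay Pb = 145 − 44 = 101; x' = -73 + 2·145 = 217.
Government outlay = subsidy × quantity = 44 × 217 = 9548.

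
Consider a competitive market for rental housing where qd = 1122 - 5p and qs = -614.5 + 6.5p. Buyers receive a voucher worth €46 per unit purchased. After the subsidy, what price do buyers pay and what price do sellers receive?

Pre-subsidy: 1122 - 5p = -614.5 + 6.5p gives p* = 151, q* = 367.
With the rebate, buyers effectively pay pb = ps − 46, where ps is the price sellers receive.
Demand in terms of ps becomes qd = 1122 − 5(ps − 46) = 1352 - 5ps. Setting this equal to supply: 1352 - 5ps = -614.5 + 6.5ps, so ps = 171.
Buyers pay pb = 171 − 46 = 125; q' = -614.5 + 6.5·171 = 497.

Buyers pay €125; sellers receive €171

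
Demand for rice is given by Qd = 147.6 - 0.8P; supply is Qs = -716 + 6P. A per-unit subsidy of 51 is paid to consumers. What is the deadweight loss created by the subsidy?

Pre-subsidy: 147.6 - 0.8P = -716 + 6P gives P* = 127, Q* = 46.
With the rebate, buyers effectively pay Pb = Ps − 51, where Ps is the price sellers receive.
Demand in terms of Ps becomes Qd = 147.6 − 0.8(Ps − 51) = 188.4 - 0.8Ps. Setting this equal to supply: 188.4 - 0.8Ps = -716 + 6Ps, so Ps = 133.
Buyers pay Pb = 133 − 51 = 82; Q' = -716 + 6·133 = 82.
The subsidy expands output by 82 − 46 = 36 past the efficient level; on those units the gap between marginal cost and willingness to pay runs from 0 up to 51.
DWL = ½ × 51 × 36 = 918.

Deadweight loss = 918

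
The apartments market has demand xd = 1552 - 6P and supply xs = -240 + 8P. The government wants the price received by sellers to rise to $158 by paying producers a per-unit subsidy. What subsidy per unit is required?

At a seller price of 158, quantity supplied is -240 + 8·158 = 1024.
Buyers absorb 1024 only when they pay Pb with 1552 − 6·Pb = 1024, i.e. Pb = 88.
s = Ps − Pb = 158 − 88 = 70.

Required subsidy s = $70 per unit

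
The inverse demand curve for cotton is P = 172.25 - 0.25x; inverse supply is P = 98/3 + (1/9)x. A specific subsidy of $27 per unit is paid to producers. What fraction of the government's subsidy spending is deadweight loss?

DWL / government spending = 162/1999

Pre-subsidy: 172.25 - 0.25x = 98/3 + (1/9)x gives x* = 5025/13 and P* = 983/13.
With the subsidy, sellers receive Ps = Pb + 27 for each unit, where Pb is the price buyers pay.
On the curves, Pb = 172.25 - 0.25x and Ps = 98/3 + (1/9)x; the wedge Ps − Pb = 27 gives 98/3 + (1/9)x − (172.25 - 0.25x) = 27, so x' = 5997/13.
Then Pb = 172.25 − 0.25·(5997/13) = 740/13 and Ps = 98/3 + (1/9)·(5997/13) = 1091/13.
ΔCS = ½(5025/13 + 5997/13)(983/13 − 740/13) = 1339173/169; ΔPS = ½(5025/13 + 5997/13)(1091/13 − 983/13) = 595188/169.
Government spending = 27 × 5997/13 = 161919/13.
DWL = ½ × 27 × (5997/13 − 5025/13) = 13122/13; fraction = (13122/13) / (161919/13) = 162/1999.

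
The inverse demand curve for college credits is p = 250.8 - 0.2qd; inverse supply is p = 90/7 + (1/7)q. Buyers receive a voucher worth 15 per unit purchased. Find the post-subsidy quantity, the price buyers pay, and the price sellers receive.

q' = 737.75; buyers pay 103.25; sellers receive 118.25

Pre-subsidy: 250.8 - 0.2q = 90/7 + (1/7)q gives q* = 694 and p* = 112.
With the rebate, buyers effectively pay pb = ps − 15, where ps is the price sellers receive.
On the curves, pb = 250.8 - 0.2q and ps = 90/7 + (1/7)q; the wedge ps − pb = 15 gives 90/7 + (1/7)q − (250.8 - 0.2q) = 15, so q' = 737.75.
Then pb = 250.8 − 0.2·737.75 = 103.25 and ps = 90/7 + (1/7)·737.75 = 118.25.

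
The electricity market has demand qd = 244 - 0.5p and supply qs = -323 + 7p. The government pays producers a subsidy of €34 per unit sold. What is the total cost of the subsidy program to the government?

Pre-subsidy: 244 - 0.5p = -323 + 7p gives p* = 75.6, q* = 206.2.
With the subsidy, sellers receive ps = pb + 34 for each unit, where pb is the price buyers pay.
Supply in terms of pb becomes qs = -323 + 7(pb + 34) = -85 + 7pb. Setting this equal to demand: 244 - 0.5pb = -85 + 7pb, so pb = 658/15.
Sellers receive ps = 658/15 + 34 = 1168/15; q' = 244 − 0.5·(658/15) = 3331/15.
Government outlay = subsidy × quantity = 34 × 3331/15 = 113254/15.

Government cost = 113254/15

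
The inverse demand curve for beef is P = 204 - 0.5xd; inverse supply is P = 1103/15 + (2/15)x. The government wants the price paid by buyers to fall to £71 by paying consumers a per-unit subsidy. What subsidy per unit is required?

Required subsidy s = £38 per unit

At a buyer price of 71, quantity demanded is 408 − 2·71 = 266.
Sellers supply 266 only when they receive Ps = 1103/15 + (2/15)·266 = 109.
s = Ps − Pb = 109 − 71 = 38.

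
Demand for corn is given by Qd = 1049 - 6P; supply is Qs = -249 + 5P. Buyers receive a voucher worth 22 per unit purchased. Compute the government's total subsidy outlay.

Government cost = 8822

Pre-subsidy: 1049 - 6P = -249 + 5P gives P* = 118, Q* = 341.
With the rebate, buyers effectively pay Pb = Ps − 22, where Ps is the price sellers receive.
Demand in terms of Ps becomes Qd = 1049 − 6(Ps − 22) = 1181 - 6Ps. Setting this equal to supply: 1181 - 6Ps = -249 + 5Ps, so Ps = 130.
Buyers pay Pb = 130 − 22 = 108; Q' = -249 + 5·130 = 401.
Government outlay = subsidy × quantity = 22 × 401 = 8822.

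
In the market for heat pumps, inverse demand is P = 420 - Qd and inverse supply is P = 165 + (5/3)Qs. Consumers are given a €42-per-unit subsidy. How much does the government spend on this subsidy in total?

Pre-subsidy: 420 - Q = 165 + (5/3)Q gives Q* = 95.625 and P* = 324.375.
With the rebate, buyers effectively pay Pb = Ps − 42, where Ps is the price sellers receive.
On the curves, Pb = 420 - Q and Ps = 165 + (5/3)Q; the wedge Ps − Pb = 42 gives 165 + (5/3)Q − (420 - Q) = 42, so Q' = 111.375.
Then Pb = 420 − 1·111.375 = 308.625 and Ps = 165 + (5/3)·111.375 = 350.625.
Government outlay = subsidy × quantity = 42 × 111.375 = 4677.75.

Government cost = €4677.75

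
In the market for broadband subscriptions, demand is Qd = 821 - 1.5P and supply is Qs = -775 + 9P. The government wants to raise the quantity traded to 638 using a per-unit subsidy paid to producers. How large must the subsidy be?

Required subsidy s = 35 per unit

At Q = 638, invert demand for the buyer price: Pb = (821 − 638)/1.5 = 122; invert supply for the seller price: Ps = (638 − (-775))/9 = 157.
The subsidy must fill the gap: s = Ps − Pb = 157 − 122 = 35.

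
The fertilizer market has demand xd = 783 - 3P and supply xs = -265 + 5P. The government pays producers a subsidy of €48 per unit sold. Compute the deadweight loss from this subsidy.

Deadweight loss = €2160

Pre-subsidy: 783 - 3P = -265 + 5P gives P* = 131, x* = 390.
With the subsidy, sellers receive Ps = Pb + 48 for each unit, where Pb is the price buyers pay.
Supply in terms of Pb becomes xs = -265 + 5(Pb + 48) = -25 + 5Pb. Setting this equal to demand: 783 - 3Pb = -25 + 5Pb, so Pb = 101.
Sellers receive Ps = 101 + 48 = 149; x' = 783 − 3·101 = 480.
The subsidy expands output by 480 − 390 = 90 past the efficient level; on those units the gap between marginal cost and willingness to pay runs from 0 up to 48.
DWL = ½ × 48 × 90 = 2160.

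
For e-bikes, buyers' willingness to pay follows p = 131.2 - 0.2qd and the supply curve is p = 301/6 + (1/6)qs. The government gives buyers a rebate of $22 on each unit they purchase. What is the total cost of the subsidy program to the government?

Pre-subsidy: 131.2 - 0.2q = 301/6 + (1/6)q gives q* = 221 and p* = 87.
With the rebate, buyers effectively pay pb = ps − 22, where ps is the price sellers receive.
On the curves, pb = 131.2 - 0.2q and ps = 301/6 + (1/6)q; the wedge ps − pb = 22 gives 301/6 + (1/6)q − (131.2 - 0.2q) = 22, so q' = 281.
Then pb = 131.2 − 0.2·281 = 75 and ps = 301/6 + (1/6)·281 = 97.
Government outlay = subsidy × quantity = 22 × 281 = 6182.

Government cost = $6182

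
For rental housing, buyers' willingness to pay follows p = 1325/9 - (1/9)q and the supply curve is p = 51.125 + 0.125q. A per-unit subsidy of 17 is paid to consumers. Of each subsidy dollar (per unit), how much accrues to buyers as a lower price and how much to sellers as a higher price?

Buyers gain 8 per unit; sellers gain 9 per unit

Pre-subsidy: 1325/9 - (1/9)q = 51.125 + 0.125q gives q* = 407 and p* = 102.
With the rebate, buyers effectively pay pb = ps − 17, where ps is the price sellers receive.
On the curves, pb = 1325/9 - (1/9)q and ps = 51.125 + 0.125q; the wedge ps − pb = 17 gives 51.125 + 0.125q − (1325/9 - (1/9)q) = 17, so q' = 479.
Then pb = 1325/9 − (1/9)·479 = 94 and ps = 51.125 + 0.125·479 = 111.
Buyers' price falls by p* − pb = 102 − 94 = 8; sellers' price rises by ps − p* = 111 − 102 = 9.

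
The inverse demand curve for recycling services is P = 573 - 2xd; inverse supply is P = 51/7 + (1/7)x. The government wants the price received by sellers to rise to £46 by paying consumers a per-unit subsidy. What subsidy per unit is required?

Required subsidy s = £15 per unit

At a seller price of 46, quantity supplied is -51 + 7·46 = 271.
Buyers absorb 271 only when they pay Pb = 573 − 2·271 = 31.
s = Ps − Pb = 46 − 31 = 15.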